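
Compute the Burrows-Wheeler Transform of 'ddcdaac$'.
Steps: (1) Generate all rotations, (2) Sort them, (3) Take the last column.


Rotations (sorted):
  0: $ddcdaac -> last char: c
  1: aac$ddcd -> last char: d
  2: ac$ddcda -> last char: a
  3: c$ddcdaa -> last char: a
  4: cdaac$dd -> last char: d
  5: daac$ddc -> last char: c
  6: dcdaac$d -> last char: d
  7: ddcdaac$ -> last char: $


BWT = cdaadcd$


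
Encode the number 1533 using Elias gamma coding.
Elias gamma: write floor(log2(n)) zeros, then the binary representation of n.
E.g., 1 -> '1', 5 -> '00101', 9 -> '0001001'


num_bits = floor(log2(1533)) + 1 = 11
leading_zeros = num_bits - 1 = 10
binary(1533) = 10111111101

Elias gamma(1533) = '0000000000' + '10111111101' = 000000000010111111101 (21 bits)


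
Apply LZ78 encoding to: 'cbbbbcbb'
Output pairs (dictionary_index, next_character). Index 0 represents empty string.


LZ78 encoding steps:
Dictionary: {0: ''}
Step 1: w='' (idx 0), next='c' -> output (0, 'c'), add 'c' as idx 1
Step 2: w='' (idx 0), next='b' -> output (0, 'b'), add 'b' as idx 2
Step 3: w='b' (idx 2), next='b' -> output (2, 'b'), add 'bb' as idx 3
Step 4: w='b' (idx 2), next='c' -> output (2, 'c'), add 'bc' as idx 4
Step 5: w='bb' (idx 3), end of input -> output (3, '')


Encoded: [(0, 'c'), (0, 'b'), (2, 'b'), (2, 'c'), (3, '')]


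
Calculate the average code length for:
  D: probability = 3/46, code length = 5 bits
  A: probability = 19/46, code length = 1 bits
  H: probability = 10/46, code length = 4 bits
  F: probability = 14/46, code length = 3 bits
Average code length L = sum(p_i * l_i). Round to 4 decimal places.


Weighted contributions p_i * l_i:
  D: (3/46) * 5 = 15/46
  A: (19/46) * 1 = 19/46
  H: (10/46) * 4 = 40/46
  F: (14/46) * 3 = 42/46
Sum = (15 + 19 + 40 + 42)/46 = 116/46

L = 116/46 = 2.5217 bits/symbol


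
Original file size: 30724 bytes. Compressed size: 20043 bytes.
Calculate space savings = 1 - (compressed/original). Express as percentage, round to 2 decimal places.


ratio = compressed/original = 20043/30724 = 0.652356
savings = 1 - ratio = 1 - 0.652356 = 0.347644
as a percentage: 0.347644 * 100 = 34.76%

Space savings = 1 - 20043/30724 = 34.76%


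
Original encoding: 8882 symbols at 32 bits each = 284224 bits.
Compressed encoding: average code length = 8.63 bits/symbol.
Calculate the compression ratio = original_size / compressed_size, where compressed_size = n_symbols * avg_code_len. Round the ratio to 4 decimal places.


original_size = n_symbols * orig_bits = 8882 * 32 = 284224 bits
compressed_size = n_symbols * avg_code_len = 8882 * 8.63 = 76651.66 bits
ratio = original_size / compressed_size = 284224 / 76651.66 = 3.708

Compression ratio = 3.708


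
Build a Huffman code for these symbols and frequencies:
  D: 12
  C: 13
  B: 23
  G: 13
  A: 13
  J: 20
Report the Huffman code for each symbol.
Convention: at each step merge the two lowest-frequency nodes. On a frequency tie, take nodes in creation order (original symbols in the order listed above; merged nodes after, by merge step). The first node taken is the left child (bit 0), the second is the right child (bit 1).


Huffman tree construction:
Step 1: Merge D(12) + C(13) = 25
Step 2: Merge G(13) + A(13) = 26
Step 3: Merge J(20) + B(23) = 43
Step 4: Merge (D+C)(25) + (G+A)(26) = 51
Step 5: Merge (J+B)(43) + ((D+C)+(G+A))(51) = 94
Read each symbol's code off the tree from the root (left child = 0, right child = 1).

Codes:
  D: 100 (length 3)
  C: 101 (length 3)
  B: 01 (length 2)
  G: 110 (length 3)
  A: 111 (length 3)
  J: 00 (length 2)
Average code length: 239/94 = 2.5426 bits/symbol


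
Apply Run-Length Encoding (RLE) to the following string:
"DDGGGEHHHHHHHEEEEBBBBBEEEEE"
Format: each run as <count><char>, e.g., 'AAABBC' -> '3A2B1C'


Scanning runs left to right:
  i=0: run of 'D' x 2 -> '2D'
  i=2: run of 'G' x 3 -> '3G'
  i=5: run of 'E' x 1 -> '1E'
  i=6: run of 'H' x 7 -> '7H'
  i=13: run of 'E' x 4 -> '4E'
  i=17: run of 'B' x 5 -> '5B'
  i=22: run of 'E' x 5 -> '5E'

RLE = 2D3G1E7H4E5B5E


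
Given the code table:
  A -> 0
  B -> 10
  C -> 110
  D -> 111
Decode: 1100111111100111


Decoding:
110 -> C
0 -> A
111 -> D
111 -> D
10 -> B
0 -> A
111 -> D


Result: CADDBAD


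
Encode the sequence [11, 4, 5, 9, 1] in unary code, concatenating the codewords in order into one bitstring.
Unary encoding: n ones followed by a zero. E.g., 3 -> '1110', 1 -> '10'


Encode each number as n ones followed by a terminating 0:
  11 -> 111111111110 (12 bits)
  4 -> 11110 (5 bits)
  5 -> 111110 (6 bits)
  9 -> 1111111110 (10 bits)
  1 -> 10 (2 bits)
Total length = 12 + 5 + 6 + 10 + 2 = 35 bits.

Unary([11, 4, 5, 9, 1]) = 11111111111011110111110111111111010 (35 bits)


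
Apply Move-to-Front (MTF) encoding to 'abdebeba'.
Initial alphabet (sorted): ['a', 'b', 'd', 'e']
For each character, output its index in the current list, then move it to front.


MTF encoding:
'a': index 0 in ['a', 'b', 'd', 'e'] -> ['a', 'b', 'd', 'e']
'b': index 1 in ['a', 'b', 'd', 'e'] -> ['b', 'a', 'd', 'e']
'd': index 2 in ['b', 'a', 'd', 'e'] -> ['d', 'b', 'a', 'e']
'e': index 3 in ['d', 'b', 'a', 'e'] -> ['e', 'd', 'b', 'a']
'b': index 2 in ['e', 'd', 'b', 'a'] -> ['b', 'e', 'd', 'a']
'e': index 1 in ['b', 'e', 'd', 'a'] -> ['e', 'b', 'd', 'a']
'b': index 1 in ['e', 'b', 'd', 'a'] -> ['b', 'e', 'd', 'a']
'a': index 3 in ['b', 'e', 'd', 'a'] -> ['a', 'b', 'e', 'd']


Output: [0, 1, 2, 3, 2, 1, 1, 3]


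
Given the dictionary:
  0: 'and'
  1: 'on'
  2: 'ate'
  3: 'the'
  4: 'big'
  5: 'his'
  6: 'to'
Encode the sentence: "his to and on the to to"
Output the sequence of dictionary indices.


Look up each word in the dictionary:
  'his' -> 5
  'to' -> 6
  'and' -> 0
  'on' -> 1
  'the' -> 3
  'to' -> 6
  'to' -> 6

Encoded: [5, 6, 0, 1, 3, 6, 6]


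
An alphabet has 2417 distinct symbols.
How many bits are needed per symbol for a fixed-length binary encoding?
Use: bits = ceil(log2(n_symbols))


log2(2417) = 11.239
Bracket: 2^11 = 2048 < 2417 <= 2^12 = 4096
So ceil(log2(2417)) = 12

bits = ceil(log2(2417)) = ceil(11.239) = 12 bits


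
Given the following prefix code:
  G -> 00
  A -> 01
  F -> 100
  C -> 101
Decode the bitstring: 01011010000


Decoding step by step:
Bits 01 -> A
Bits 01 -> A
Bits 101 -> C
Bits 00 -> G
Bits 00 -> G


Decoded message: AACGG


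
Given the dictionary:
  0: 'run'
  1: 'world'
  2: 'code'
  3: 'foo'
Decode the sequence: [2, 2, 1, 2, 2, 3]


Look up each index in the dictionary:
  2 -> 'code'
  2 -> 'code'
  1 -> 'world'
  2 -> 'code'
  2 -> 'code'
  3 -> 'foo'

Decoded: "code code world code code foo"


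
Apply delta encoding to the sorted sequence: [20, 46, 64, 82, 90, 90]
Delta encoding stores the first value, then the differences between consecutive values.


First value: 20
Deltas:
  46 - 20 = 26
  64 - 46 = 18
  82 - 64 = 18
  90 - 82 = 8
  90 - 90 = 0


Delta encoded: [20, 26, 18, 18, 8, 0]


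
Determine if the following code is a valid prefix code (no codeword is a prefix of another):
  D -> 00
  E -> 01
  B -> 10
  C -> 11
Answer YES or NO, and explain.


Checking each pair (does one codeword prefix another?):
  D='00' vs E='01': no prefix
  D='00' vs B='10': no prefix
  D='00' vs C='11': no prefix
  E='01' vs D='00': no prefix
  E='01' vs B='10': no prefix
  E='01' vs C='11': no prefix
  B='10' vs D='00': no prefix
  B='10' vs E='01': no prefix
  B='10' vs C='11': no prefix
  C='11' vs D='00': no prefix
  C='11' vs E='01': no prefix
  C='11' vs B='10': no prefix
No violation found over all pairs.

YES -- this is a valid prefix code. No codeword is a prefix of any other codeword.


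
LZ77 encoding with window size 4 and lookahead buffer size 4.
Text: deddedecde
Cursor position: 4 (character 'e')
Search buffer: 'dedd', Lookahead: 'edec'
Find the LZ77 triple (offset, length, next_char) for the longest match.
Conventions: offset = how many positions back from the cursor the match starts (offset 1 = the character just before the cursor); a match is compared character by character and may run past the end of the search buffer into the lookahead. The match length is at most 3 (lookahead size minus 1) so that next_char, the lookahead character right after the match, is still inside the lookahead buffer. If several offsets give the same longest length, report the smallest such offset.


Try each offset into the search buffer:
  offset=1 (pos 3, char 'd'): match length 0
  offset=2 (pos 2, char 'd'): match length 0
  offset=3 (pos 1, char 'e'): match length 2
  offset=4 (pos 0, char 'd'): match length 0
Longest match has length 2 at offset 3.
next_char = character at position 4 + 2 = 6 -> 'e'

Best match: offset=3, length=2 (matching 'ed' starting at position 1)
LZ77 triple: (3, 2, 'e')


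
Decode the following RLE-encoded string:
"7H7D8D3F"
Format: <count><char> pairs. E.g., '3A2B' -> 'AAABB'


Expanding each <count><char> pair:
  7H -> 'HHHHHHH'
  7D -> 'DDDDDDD'
  8D -> 'DDDDDDDD'
  3F -> 'FFF'

Decoded = HHHHHHHDDDDDDDDDDDDDDDFFF


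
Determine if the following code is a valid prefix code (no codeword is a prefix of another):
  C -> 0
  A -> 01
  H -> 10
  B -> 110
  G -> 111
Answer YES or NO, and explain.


Checking each pair (does one codeword prefix another?):
  C='0' vs A='01': prefix -- VIOLATION

NO -- this is NOT a valid prefix code. C (0) is a prefix of A (01).


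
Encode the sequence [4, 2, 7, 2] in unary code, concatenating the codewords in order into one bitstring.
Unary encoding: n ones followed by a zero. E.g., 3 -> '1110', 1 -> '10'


Encode each number as n ones followed by a terminating 0:
  4 -> 11110 (5 bits)
  2 -> 110 (3 bits)
  7 -> 11111110 (8 bits)
  2 -> 110 (3 bits)
Total length = 5 + 3 + 8 + 3 = 19 bits.

Unary([4, 2, 7, 2]) = 1111011011111110110 (19 bits)


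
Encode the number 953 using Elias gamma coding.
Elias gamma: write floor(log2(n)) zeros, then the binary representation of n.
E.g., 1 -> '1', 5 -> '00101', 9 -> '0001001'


num_bits = floor(log2(953)) + 1 = 10
leading_zeros = num_bits - 1 = 9
binary(953) = 1110111001

Elias gamma(953) = '000000000' + '1110111001' = 0000000001110111001 (19 bits)


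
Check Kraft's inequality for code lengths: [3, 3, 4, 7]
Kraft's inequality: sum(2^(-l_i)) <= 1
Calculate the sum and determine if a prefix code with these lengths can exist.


Sum = 2^(-3) + 2^(-3) + 2^(-4) + 2^(-7)
    = 0.125 + 0.125 + 0.0625 + 0.0078125
    = 41/128 = 0.3203125
Since 0.3203125 <= 1, Kraft's inequality IS satisfied.
A prefix code with these lengths CAN exist.

Kraft sum = 0.3203125. Satisfied.


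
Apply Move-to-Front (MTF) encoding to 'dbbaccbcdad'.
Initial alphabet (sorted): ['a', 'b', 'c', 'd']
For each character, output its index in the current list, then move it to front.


MTF encoding:
'd': index 3 in ['a', 'b', 'c', 'd'] -> ['d', 'a', 'b', 'c']
'b': index 2 in ['d', 'a', 'b', 'c'] -> ['b', 'd', 'a', 'c']
'b': index 0 in ['b', 'd', 'a', 'c'] -> ['b', 'd', 'a', 'c']
'a': index 2 in ['b', 'd', 'a', 'c'] -> ['a', 'b', 'd', 'c']
'c': index 3 in ['a', 'b', 'd', 'c'] -> ['c', 'a', 'b', 'd']
'c': index 0 in ['c', 'a', 'b', 'd'] -> ['c', 'a', 'b', 'd']
'b': index 2 in ['c', 'a', 'b', 'd'] -> ['b', 'c', 'a', 'd']
'c': index 1 in ['b', 'c', 'a', 'd'] -> ['c', 'b', 'a', 'd']
'd': index 3 in ['c', 'b', 'a', 'd'] -> ['d', 'c', 'b', 'a']
'a': index 3 in ['d', 'c', 'b', 'a'] -> ['a', 'd', 'c', 'b']
'd': index 1 in ['a', 'd', 'c', 'b'] -> ['d', 'a', 'c', 'b']


Output: [3, 2, 0, 2, 3, 0, 2, 1, 3, 3, 1]


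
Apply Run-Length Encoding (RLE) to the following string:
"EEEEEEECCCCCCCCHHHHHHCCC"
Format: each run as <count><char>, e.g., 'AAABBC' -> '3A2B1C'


Scanning runs left to right:
  i=0: run of 'E' x 7 -> '7E'
  i=7: run of 'C' x 8 -> '8C'
  i=15: run of 'H' x 6 -> '6H'
  i=21: run of 'C' x 3 -> '3C'

RLE = 7E8C6H3C


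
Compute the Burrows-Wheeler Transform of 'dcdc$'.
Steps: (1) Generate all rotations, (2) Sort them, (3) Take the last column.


Rotations (sorted):
  0: $dcdc -> last char: c
  1: c$dcd -> last char: d
  2: cdc$d -> last char: d
  3: dc$dc -> last char: c
  4: dcdc$ -> last char: $


BWT = cddc$


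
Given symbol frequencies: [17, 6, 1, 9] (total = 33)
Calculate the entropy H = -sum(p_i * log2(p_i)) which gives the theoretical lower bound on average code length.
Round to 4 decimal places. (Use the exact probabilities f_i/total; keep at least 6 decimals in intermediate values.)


Per-symbol terms -p_i * log2(p_i) with p_i = f_i/33:
  p = 17/33 = 0.515152: log2(p) = -0.956931, -p*log2(p) = 0.492965
  p = 6/33 = 0.181818: log2(p) = -2.459432, -p*log2(p) = 0.447169
  p = 1/33 = 0.030303: log2(p) = -5.044394, -p*log2(p) = 0.152860
  p = 9/33 = 0.272727: log2(p) = -1.874469, -p*log2(p) = 0.511219
H = 0.492965 + 0.447169 + 0.152860 + 0.511219 = 1.604213

H = 1.6042 bits/symbol


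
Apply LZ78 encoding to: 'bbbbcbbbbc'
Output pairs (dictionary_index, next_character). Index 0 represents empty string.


LZ78 encoding steps:
Dictionary: {0: ''}
Step 1: w='' (idx 0), next='b' -> output (0, 'b'), add 'b' as idx 1
Step 2: w='b' (idx 1), next='b' -> output (1, 'b'), add 'bb' as idx 2
Step 3: w='b' (idx 1), next='c' -> output (1, 'c'), add 'bc' as idx 3
Step 4: w='bb' (idx 2), next='b' -> output (2, 'b'), add 'bbb' as idx 4
Step 5: w='bc' (idx 3), end of input -> output (3, '')


Encoded: [(0, 'b'), (1, 'b'), (1, 'c'), (2, 'b'), (3, '')]


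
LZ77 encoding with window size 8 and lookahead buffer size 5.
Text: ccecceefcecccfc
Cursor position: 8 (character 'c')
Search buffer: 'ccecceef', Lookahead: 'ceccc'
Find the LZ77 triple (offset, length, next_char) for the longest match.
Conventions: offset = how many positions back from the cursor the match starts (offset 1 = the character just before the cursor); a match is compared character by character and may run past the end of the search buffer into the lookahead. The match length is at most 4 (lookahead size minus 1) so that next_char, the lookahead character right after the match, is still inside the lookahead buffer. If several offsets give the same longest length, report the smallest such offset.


Try each offset into the search buffer:
  offset=1 (pos 7, char 'f'): match length 0
  offset=2 (pos 6, char 'e'): match length 0
  offset=3 (pos 5, char 'e'): match length 0
  offset=4 (pos 4, char 'c'): match length 2
  offset=5 (pos 3, char 'c'): match length 1
  offset=6 (pos 2, char 'e'): match length 0
  offset=7 (pos 1, char 'c'): match length 4
  offset=8 (pos 0, char 'c'): match length 1
Longest match has length 4 at offset 7.
next_char = character at position 8 + 4 = 12 -> 'c'

Best match: offset=7, length=4 (matching 'cecc' starting at position 1)
LZ77 triple: (7, 4, 'c')


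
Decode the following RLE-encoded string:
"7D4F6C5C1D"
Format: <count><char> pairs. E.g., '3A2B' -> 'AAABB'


Expanding each <count><char> pair:
  7D -> 'DDDDDDD'
  4F -> 'FFFF'
  6C -> 'CCCCCC'
  5C -> 'CCCCC'
  1D -> 'D'

Decoded = DDDDDDDFFFFCCCCCCCCCCCD


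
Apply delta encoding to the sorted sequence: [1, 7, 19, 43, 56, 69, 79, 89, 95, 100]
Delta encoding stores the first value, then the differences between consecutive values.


First value: 1
Deltas:
  7 - 1 = 6
  19 - 7 = 12
  43 - 19 = 24
  56 - 43 = 13
  69 - 56 = 13
  79 - 69 = 10
  89 - 79 = 10
  95 - 89 = 6
  100 - 95 = 5


Delta encoded: [1, 6, 12, 24, 13, 13, 10, 10, 6, 5]


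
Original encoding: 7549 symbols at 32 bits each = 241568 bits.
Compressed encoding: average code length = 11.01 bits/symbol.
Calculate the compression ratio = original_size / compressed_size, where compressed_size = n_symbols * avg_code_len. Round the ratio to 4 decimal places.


original_size = n_symbols * orig_bits = 7549 * 32 = 241568 bits
compressed_size = n_symbols * avg_code_len = 7549 * 11.01 = 83114.49 bits
ratio = original_size / compressed_size = 241568 / 83114.49 = 2.9064

Compression ratio = 2.9064


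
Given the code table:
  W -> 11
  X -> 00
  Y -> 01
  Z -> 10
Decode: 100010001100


Decoding:
10 -> Z
00 -> X
10 -> Z
00 -> X
11 -> W
00 -> X


Result: ZXZXWX


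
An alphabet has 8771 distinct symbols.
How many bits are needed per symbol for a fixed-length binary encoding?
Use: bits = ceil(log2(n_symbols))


log2(8771) = 13.0985
Bracket: 2^13 = 8192 < 8771 <= 2^14 = 16384
So ceil(log2(8771)) = 14

bits = ceil(log2(8771)) = ceil(13.0985) = 14 bits


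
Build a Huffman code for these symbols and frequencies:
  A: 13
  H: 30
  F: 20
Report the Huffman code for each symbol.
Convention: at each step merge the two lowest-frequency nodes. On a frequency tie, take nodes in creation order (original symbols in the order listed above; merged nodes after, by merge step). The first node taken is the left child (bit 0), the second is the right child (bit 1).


Huffman tree construction:
Step 1: Merge A(13) + F(20) = 33
Step 2: Merge H(30) + (A+F)(33) = 63
Read each symbol's code off the tree from the root (left child = 0, right child = 1).

Codes:
  A: 10 (length 2)
  H: 0 (length 1)
  F: 11 (length 2)
Average code length: 96/63 = 1.5238 bits/symbol


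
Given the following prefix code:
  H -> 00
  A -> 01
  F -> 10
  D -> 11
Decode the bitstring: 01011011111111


Decoding step by step:
Bits 01 -> A
Bits 01 -> A
Bits 10 -> F
Bits 11 -> D
Bits 11 -> D
Bits 11 -> D
Bits 11 -> D


Decoded message: AAFDDDD


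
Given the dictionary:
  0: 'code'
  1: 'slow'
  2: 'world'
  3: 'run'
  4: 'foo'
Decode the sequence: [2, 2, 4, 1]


Look up each index in the dictionary:
  2 -> 'world'
  2 -> 'world'
  4 -> 'foo'
  1 -> 'slow'

Decoded: "world world foo slow"


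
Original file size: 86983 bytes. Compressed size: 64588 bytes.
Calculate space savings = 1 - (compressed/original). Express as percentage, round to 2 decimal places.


ratio = compressed/original = 64588/86983 = 0.742536
savings = 1 - ratio = 1 - 0.742536 = 0.257464
as a percentage: 0.257464 * 100 = 25.75%

Space savings = 1 - 64588/86983 = 25.75%


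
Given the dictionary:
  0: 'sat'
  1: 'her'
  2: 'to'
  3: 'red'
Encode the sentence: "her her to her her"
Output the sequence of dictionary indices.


Look up each word in the dictionary:
  'her' -> 1
  'her' -> 1
  'to' -> 2
  'her' -> 1
  'her' -> 1

Encoded: [1, 1, 2, 1, 1]


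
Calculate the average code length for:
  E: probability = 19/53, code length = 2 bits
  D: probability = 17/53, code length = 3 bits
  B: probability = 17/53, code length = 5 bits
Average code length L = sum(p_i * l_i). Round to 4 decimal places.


Weighted contributions p_i * l_i:
  E: (19/53) * 2 = 38/53
  D: (17/53) * 3 = 51/53
  B: (17/53) * 5 = 85/53
Sum = (38 + 51 + 85)/53 = 174/53

L = 174/53 = 3.2830 bits/symbol


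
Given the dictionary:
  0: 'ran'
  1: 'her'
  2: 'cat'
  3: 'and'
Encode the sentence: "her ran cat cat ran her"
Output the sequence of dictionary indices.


Look up each word in the dictionary:
  'her' -> 1
  'ran' -> 0
  'cat' -> 2
  'cat' -> 2
  'ran' -> 0
  'her' -> 1

Encoded: [1, 0, 2, 2, 0, 1]


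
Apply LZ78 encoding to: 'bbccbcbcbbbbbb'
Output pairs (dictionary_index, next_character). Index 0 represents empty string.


LZ78 encoding steps:
Dictionary: {0: ''}
Step 1: w='' (idx 0), next='b' -> output (0, 'b'), add 'b' as idx 1
Step 2: w='b' (idx 1), next='c' -> output (1, 'c'), add 'bc' as idx 2
Step 3: w='' (idx 0), next='c' -> output (0, 'c'), add 'c' as idx 3
Step 4: w='bc' (idx 2), next='b' -> output (2, 'b'), add 'bcb' as idx 4
Step 5: w='c' (idx 3), next='b' -> output (3, 'b'), add 'cb' as idx 5
Step 6: w='b' (idx 1), next='b' -> output (1, 'b'), add 'bb' as idx 6
Step 7: w='bb' (idx 6), next='b' -> output (6, 'b'), add 'bbb' as idx 7


Encoded: [(0, 'b'), (1, 'c'), (0, 'c'), (2, 'b'), (3, 'b'), (1, 'b'), (6, 'b')]


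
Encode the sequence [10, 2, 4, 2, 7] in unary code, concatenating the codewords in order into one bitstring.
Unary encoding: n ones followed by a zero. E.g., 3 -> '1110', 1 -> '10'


Encode each number as n ones followed by a terminating 0:
  10 -> 11111111110 (11 bits)
  2 -> 110 (3 bits)
  4 -> 11110 (5 bits)
  2 -> 110 (3 bits)
  7 -> 11111110 (8 bits)
Total length = 11 + 3 + 5 + 3 + 8 = 30 bits.

Unary([10, 2, 4, 2, 7]) = 111111111101101111011011111110 (30 bits)


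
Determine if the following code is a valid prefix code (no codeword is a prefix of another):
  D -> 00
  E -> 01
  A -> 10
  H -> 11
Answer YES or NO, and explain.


Checking each pair (does one codeword prefix another?):
  D='00' vs E='01': no prefix
  D='00' vs A='10': no prefix
  D='00' vs H='11': no prefix
  E='01' vs D='00': no prefix
  E='01' vs A='10': no prefix
  E='01' vs H='11': no prefix
  A='10' vs D='00': no prefix
  A='10' vs E='01': no prefix
  A='10' vs H='11': no prefix
  H='11' vs D='00': no prefix
  H='11' vs E='01': no prefix
  H='11' vs A='10': no prefix
No violation found over all pairs.

YES -- this is a valid prefix code. No codeword is a prefix of any other codeword.


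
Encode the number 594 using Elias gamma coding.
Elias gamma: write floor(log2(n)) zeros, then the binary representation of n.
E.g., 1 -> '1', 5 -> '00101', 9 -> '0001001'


num_bits = floor(log2(594)) + 1 = 10
leading_zeros = num_bits - 1 = 9
binary(594) = 1001010010

Elias gamma(594) = '000000000' + '1001010010' = 0000000001001010010 (19 bits)


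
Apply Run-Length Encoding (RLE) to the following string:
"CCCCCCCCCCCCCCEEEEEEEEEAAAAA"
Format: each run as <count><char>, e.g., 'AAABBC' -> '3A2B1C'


Scanning runs left to right:
  i=0: run of 'C' x 14 -> '14C'
  i=14: run of 'E' x 9 -> '9E'
  i=23: run of 'A' x 5 -> '5A'

RLE = 14C9E5A


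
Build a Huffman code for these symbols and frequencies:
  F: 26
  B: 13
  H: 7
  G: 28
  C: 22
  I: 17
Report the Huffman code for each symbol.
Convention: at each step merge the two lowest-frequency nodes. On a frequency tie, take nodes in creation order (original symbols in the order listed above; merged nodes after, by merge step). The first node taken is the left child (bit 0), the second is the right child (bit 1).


Huffman tree construction:
Step 1: Merge H(7) + B(13) = 20
Step 2: Merge I(17) + (H+B)(20) = 37
Step 3: Merge C(22) + F(26) = 48
Step 4: Merge G(28) + (I+(H+B))(37) = 65
Step 5: Merge (C+F)(48) + (G+(I+(H+B)))(65) = 113
Read each symbol's code off the tree from the root (left child = 0, right child = 1).

Codes:
  F: 01 (length 2)
  B: 1111 (length 4)
  H: 1110 (length 4)
  G: 10 (length 2)
  C: 00 (length 2)
  I: 110 (length 3)
Average code length: 283/113 = 2.5044 bits/symbol


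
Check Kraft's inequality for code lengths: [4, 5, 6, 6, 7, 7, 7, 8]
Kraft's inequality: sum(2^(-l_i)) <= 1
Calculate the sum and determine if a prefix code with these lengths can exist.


Sum = 2^(-4) + 2^(-5) + 2^(-6) + 2^(-6) + 2^(-7) + 2^(-7) + 2^(-7) + 2^(-8)
    = 0.0625 + 0.03125 + 0.015625 + 0.015625 + 0.0078125 + 0.0078125 + 0.0078125 + 0.00390625
    = 39/256 = 0.15234375
Since 0.15234375 <= 1, Kraft's inequality IS satisfied.
A prefix code with these lengths CAN exist.

Kraft sum = 0.15234375. Satisfied.


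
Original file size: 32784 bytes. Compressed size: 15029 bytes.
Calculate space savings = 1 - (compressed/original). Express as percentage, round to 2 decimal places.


ratio = compressed/original = 15029/32784 = 0.458425
savings = 1 - ratio = 1 - 0.458425 = 0.541575
as a percentage: 0.541575 * 100 = 54.16%

Space savings = 1 - 15029/32784 = 54.16%


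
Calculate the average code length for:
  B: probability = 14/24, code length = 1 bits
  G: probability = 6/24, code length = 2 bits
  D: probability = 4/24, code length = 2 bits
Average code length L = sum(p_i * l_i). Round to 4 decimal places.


Weighted contributions p_i * l_i:
  B: (14/24) * 1 = 14/24
  G: (6/24) * 2 = 12/24
  D: (4/24) * 2 = 8/24
Sum = (14 + 12 + 8)/24 = 34/24

L = 34/24 = 1.4167 bits/symbol


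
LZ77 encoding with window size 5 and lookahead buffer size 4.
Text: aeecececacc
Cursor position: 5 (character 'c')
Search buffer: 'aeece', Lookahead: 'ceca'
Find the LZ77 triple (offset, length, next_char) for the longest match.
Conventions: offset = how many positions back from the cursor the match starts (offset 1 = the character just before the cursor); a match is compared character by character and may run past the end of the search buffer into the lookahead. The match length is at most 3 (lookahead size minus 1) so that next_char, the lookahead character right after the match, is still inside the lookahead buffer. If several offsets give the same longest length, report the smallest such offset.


Try each offset into the search buffer:
  offset=1 (pos 4, char 'e'): match length 0
  offset=2 (pos 3, char 'c'): match length 3
  offset=3 (pos 2, char 'e'): match length 0
  offset=4 (pos 1, char 'e'): match length 0
  offset=5 (pos 0, char 'a'): match length 0
Longest match has length 3 at offset 2.
next_char = character at position 5 + 3 = 8 -> 'a'

Best match: offset=2, length=3 (matching 'cec' starting at position 3)
LZ77 triple: (2, 3, 'a')


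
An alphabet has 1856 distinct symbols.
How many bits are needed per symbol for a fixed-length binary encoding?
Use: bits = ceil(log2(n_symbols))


log2(1856) = 10.858
Bracket: 2^10 = 1024 < 1856 <= 2^11 = 2048
So ceil(log2(1856)) = 11

bits = ceil(log2(1856)) = ceil(10.858) = 11 bits


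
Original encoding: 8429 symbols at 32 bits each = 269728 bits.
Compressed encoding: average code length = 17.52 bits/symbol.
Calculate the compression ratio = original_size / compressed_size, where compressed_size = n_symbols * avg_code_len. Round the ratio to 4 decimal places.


original_size = n_symbols * orig_bits = 8429 * 32 = 269728 bits
compressed_size = n_symbols * avg_code_len = 8429 * 17.52 = 147676.08 bits
ratio = original_size / compressed_size = 269728 / 147676.08 = 1.8265

Compression ratio = 1.8265


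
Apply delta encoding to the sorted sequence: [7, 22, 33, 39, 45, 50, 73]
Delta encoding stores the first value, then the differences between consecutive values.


First value: 7
Deltas:
  22 - 7 = 15
  33 - 22 = 11
  39 - 33 = 6
  45 - 39 = 6
  50 - 45 = 5
  73 - 50 = 23


Delta encoded: [7, 15, 11, 6, 6, 5, 23]


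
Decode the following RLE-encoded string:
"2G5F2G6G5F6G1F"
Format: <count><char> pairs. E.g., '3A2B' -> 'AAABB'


Expanding each <count><char> pair:
  2G -> 'GG'
  5F -> 'FFFFF'
  2G -> 'GG'
  6G -> 'GGGGGG'
  5F -> 'FFFFF'
  6G -> 'GGGGGG'
  1F -> 'F'

Decoded = GGFFFFFGGGGGGGGFFFFFGGGGGGF


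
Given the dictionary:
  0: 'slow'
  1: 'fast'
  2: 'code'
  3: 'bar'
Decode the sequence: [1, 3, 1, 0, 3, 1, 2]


Look up each index in the dictionary:
  1 -> 'fast'
  3 -> 'bar'
  1 -> 'fast'
  0 -> 'slow'
  3 -> 'bar'
  1 -> 'fast'
  2 -> 'code'

Decoded: "fast bar fast slow bar fast code"


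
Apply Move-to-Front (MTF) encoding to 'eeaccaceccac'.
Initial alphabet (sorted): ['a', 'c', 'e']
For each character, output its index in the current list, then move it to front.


MTF encoding:
'e': index 2 in ['a', 'c', 'e'] -> ['e', 'a', 'c']
'e': index 0 in ['e', 'a', 'c'] -> ['e', 'a', 'c']
'a': index 1 in ['e', 'a', 'c'] -> ['a', 'e', 'c']
'c': index 2 in ['a', 'e', 'c'] -> ['c', 'a', 'e']
'c': index 0 in ['c', 'a', 'e'] -> ['c', 'a', 'e']
'a': index 1 in ['c', 'a', 'e'] -> ['a', 'c', 'e']
'c': index 1 in ['a', 'c', 'e'] -> ['c', 'a', 'e']
'e': index 2 in ['c', 'a', 'e'] -> ['e', 'c', 'a']
'c': index 1 in ['e', 'c', 'a'] -> ['c', 'e', 'a']
'c': index 0 in ['c', 'e', 'a'] -> ['c', 'e', 'a']
'a': index 2 in ['c', 'e', 'a'] -> ['a', 'c', 'e']
'c': index 1 in ['a', 'c', 'e'] -> ['c', 'a', 'e']


Output: [2, 0, 1, 2, 0, 1, 1, 2, 1, 0, 2, 1]


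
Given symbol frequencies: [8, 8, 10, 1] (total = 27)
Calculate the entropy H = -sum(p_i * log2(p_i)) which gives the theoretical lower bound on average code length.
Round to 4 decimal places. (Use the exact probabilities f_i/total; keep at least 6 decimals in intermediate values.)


Per-symbol terms -p_i * log2(p_i) with p_i = f_i/27:
  p = 8/27 = 0.296296: log2(p) = -1.754888, -p*log2(p) = 0.519967
  p = 8/27 = 0.296296: log2(p) = -1.754888, -p*log2(p) = 0.519967
  p = 10/27 = 0.370370: log2(p) = -1.432959, -p*log2(p) = 0.530726
  p = 1/27 = 0.037037: log2(p) = -4.754888, -p*log2(p) = 0.176107
H = 0.519967 + 0.519967 + 0.530726 + 0.176107 = 1.746767

H = 1.7468 bits/symbol


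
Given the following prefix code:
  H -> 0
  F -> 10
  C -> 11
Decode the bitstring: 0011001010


Decoding step by step:
Bits 0 -> H
Bits 0 -> H
Bits 11 -> C
Bits 0 -> H
Bits 0 -> H
Bits 10 -> F
Bits 10 -> F


Decoded message: HHCHHFF


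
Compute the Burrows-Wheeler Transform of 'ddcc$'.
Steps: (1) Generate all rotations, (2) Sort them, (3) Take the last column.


Rotations (sorted):
  0: $ddcc -> last char: c
  1: c$ddc -> last char: c
  2: cc$dd -> last char: d
  3: dcc$d -> last char: d
  4: ddcc$ -> last char: $


BWT = ccdd$


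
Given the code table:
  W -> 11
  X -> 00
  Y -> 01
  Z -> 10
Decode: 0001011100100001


Decoding:
00 -> X
01 -> Y
01 -> Y
11 -> W
00 -> X
10 -> Z
00 -> X
01 -> Y


Result: XYYWXZXY


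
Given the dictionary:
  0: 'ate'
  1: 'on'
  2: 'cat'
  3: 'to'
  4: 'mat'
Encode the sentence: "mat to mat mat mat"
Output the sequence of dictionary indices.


Look up each word in the dictionary:
  'mat' -> 4
  'to' -> 3
  'mat' -> 4
  'mat' -> 4
  'mat' -> 4

Encoded: [4, 3, 4, 4, 4]


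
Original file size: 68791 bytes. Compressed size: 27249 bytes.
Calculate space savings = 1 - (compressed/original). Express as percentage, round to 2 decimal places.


ratio = compressed/original = 27249/68791 = 0.396113
savings = 1 - ratio = 1 - 0.396113 = 0.603887
as a percentage: 0.603887 * 100 = 60.39%

Space savings = 1 - 27249/68791 = 60.39%


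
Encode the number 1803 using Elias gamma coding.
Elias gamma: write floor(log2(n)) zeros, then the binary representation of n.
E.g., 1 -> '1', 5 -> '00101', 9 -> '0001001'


num_bits = floor(log2(1803)) + 1 = 11
leading_zeros = num_bits - 1 = 10
binary(1803) = 11100001011

Elias gamma(1803) = '0000000000' + '11100001011' = 000000000011100001011 (21 bits)


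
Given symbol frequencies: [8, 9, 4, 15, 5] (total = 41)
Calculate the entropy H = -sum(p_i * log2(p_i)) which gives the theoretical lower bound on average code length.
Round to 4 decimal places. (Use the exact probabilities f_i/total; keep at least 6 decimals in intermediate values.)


Per-symbol terms -p_i * log2(p_i) with p_i = f_i/41:
  p = 8/41 = 0.195122: log2(p) = -2.357552, -p*log2(p) = 0.460010
  p = 9/41 = 0.219512: log2(p) = -2.187627, -p*log2(p) = 0.480211
  p = 4/41 = 0.097561: log2(p) = -3.357552, -p*log2(p) = 0.327566
  p = 15/41 = 0.365854: log2(p) = -1.450661, -p*log2(p) = 0.530730
  p = 5/41 = 0.121951: log2(p) = -3.035624, -p*log2(p) = 0.370198
H = 0.460010 + 0.480211 + 0.327566 + 0.530730 + 0.370198 = 2.168715

H = 2.1687 bits/symbol


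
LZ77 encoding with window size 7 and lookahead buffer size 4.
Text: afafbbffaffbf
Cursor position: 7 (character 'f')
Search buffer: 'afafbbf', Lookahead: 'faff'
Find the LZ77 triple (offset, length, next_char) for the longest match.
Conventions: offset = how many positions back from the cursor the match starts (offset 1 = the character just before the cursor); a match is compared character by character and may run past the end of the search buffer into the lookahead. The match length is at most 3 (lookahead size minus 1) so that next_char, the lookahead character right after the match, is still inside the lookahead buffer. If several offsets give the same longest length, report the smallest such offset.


Try each offset into the search buffer:
  offset=1 (pos 6, char 'f'): match length 1
  offset=2 (pos 5, char 'b'): match length 0
  offset=3 (pos 4, char 'b'): match length 0
  offset=4 (pos 3, char 'f'): match length 1
  offset=5 (pos 2, char 'a'): match length 0
  offset=6 (pos 1, char 'f'): match length 3
  offset=7 (pos 0, char 'a'): match length 0
Longest match has length 3 at offset 6.
next_char = character at position 7 + 3 = 10 -> 'f'

Best match: offset=6, length=3 (matching 'faf' starting at position 1)
LZ77 triple: (6, 3, 'f')


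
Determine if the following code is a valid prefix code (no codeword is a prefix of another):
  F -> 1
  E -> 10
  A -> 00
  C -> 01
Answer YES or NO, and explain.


Checking each pair (does one codeword prefix another?):
  F='1' vs E='10': prefix -- VIOLATION

NO -- this is NOT a valid prefix code. F (1) is a prefix of E (10).


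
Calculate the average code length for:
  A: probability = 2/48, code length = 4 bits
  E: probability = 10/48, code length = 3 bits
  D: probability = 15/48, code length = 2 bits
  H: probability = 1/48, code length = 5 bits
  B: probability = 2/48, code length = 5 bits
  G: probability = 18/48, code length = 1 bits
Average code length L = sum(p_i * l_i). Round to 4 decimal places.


Weighted contributions p_i * l_i:
  A: (2/48) * 4 = 8/48
  E: (10/48) * 3 = 30/48
  D: (15/48) * 2 = 30/48
  H: (1/48) * 5 = 5/48
  B: (2/48) * 5 = 10/48
  G: (18/48) * 1 = 18/48
Sum = (8 + 30 + 30 + 5 + 10 + 18)/48 = 101/48

L = 101/48 = 2.1042 bits/symbol


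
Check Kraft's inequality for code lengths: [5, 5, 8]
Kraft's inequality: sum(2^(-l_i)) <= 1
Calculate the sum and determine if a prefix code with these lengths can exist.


Sum = 2^(-5) + 2^(-5) + 2^(-8)
    = 0.03125 + 0.03125 + 0.00390625
    = 17/256 = 0.06640625
Since 0.06640625 <= 1, Kraft's inequality IS satisfied.
A prefix code with these lengths CAN exist.

Kraft sum = 0.06640625. Satisfied.


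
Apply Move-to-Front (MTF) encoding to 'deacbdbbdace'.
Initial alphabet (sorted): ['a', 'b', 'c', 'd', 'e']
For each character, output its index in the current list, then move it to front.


MTF encoding:
'd': index 3 in ['a', 'b', 'c', 'd', 'e'] -> ['d', 'a', 'b', 'c', 'e']
'e': index 4 in ['d', 'a', 'b', 'c', 'e'] -> ['e', 'd', 'a', 'b', 'c']
'a': index 2 in ['e', 'd', 'a', 'b', 'c'] -> ['a', 'e', 'd', 'b', 'c']
'c': index 4 in ['a', 'e', 'd', 'b', 'c'] -> ['c', 'a', 'e', 'd', 'b']
'b': index 4 in ['c', 'a', 'e', 'd', 'b'] -> ['b', 'c', 'a', 'e', 'd']
'd': index 4 in ['b', 'c', 'a', 'e', 'd'] -> ['d', 'b', 'c', 'a', 'e']
'b': index 1 in ['d', 'b', 'c', 'a', 'e'] -> ['b', 'd', 'c', 'a', 'e']
'b': index 0 in ['b', 'd', 'c', 'a', 'e'] -> ['b', 'd', 'c', 'a', 'e']
'd': index 1 in ['b', 'd', 'c', 'a', 'e'] -> ['d', 'b', 'c', 'a', 'e']
'a': index 3 in ['d', 'b', 'c', 'a', 'e'] -> ['a', 'd', 'b', 'c', 'e']
'c': index 3 in ['a', 'd', 'b', 'c', 'e'] -> ['c', 'a', 'd', 'b', 'e']
'e': index 4 in ['c', 'a', 'd', 'b', 'e'] -> ['e', 'c', 'a', 'd', 'b']


Output: [3, 4, 2, 4, 4, 4, 1, 0, 1, 3, 3, 4]


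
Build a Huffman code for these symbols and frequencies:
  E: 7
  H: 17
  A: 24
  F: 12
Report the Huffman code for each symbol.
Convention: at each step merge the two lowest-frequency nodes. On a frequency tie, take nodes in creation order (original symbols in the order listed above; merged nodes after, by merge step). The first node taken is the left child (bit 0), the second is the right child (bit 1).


Huffman tree construction:
Step 1: Merge E(7) + F(12) = 19
Step 2: Merge H(17) + (E+F)(19) = 36
Step 3: Merge A(24) + (H+(E+F))(36) = 60
Read each symbol's code off the tree from the root (left child = 0, right child = 1).

Codes:
  E: 110 (length 3)
  H: 10 (length 2)
  A: 0 (length 1)
  F: 111 (length 3)
Average code length: 115/60 = 1.9167 bits/symbol


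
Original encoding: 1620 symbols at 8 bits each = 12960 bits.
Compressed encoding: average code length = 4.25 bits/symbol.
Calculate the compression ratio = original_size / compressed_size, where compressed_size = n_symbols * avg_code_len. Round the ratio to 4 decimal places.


original_size = n_symbols * orig_bits = 1620 * 8 = 12960 bits
compressed_size = n_symbols * avg_code_len = 1620 * 4.25 = 6885.0 bits
ratio = original_size / compressed_size = 12960 / 6885.0 = 1.8824

Compression ratio = 1.8824


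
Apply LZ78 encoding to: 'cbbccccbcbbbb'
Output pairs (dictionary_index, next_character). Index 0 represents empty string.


LZ78 encoding steps:
Dictionary: {0: ''}
Step 1: w='' (idx 0), next='c' -> output (0, 'c'), add 'c' as idx 1
Step 2: w='' (idx 0), next='b' -> output (0, 'b'), add 'b' as idx 2
Step 3: w='b' (idx 2), next='c' -> output (2, 'c'), add 'bc' as idx 3
Step 4: w='c' (idx 1), next='c' -> output (1, 'c'), add 'cc' as idx 4
Step 5: w='c' (idx 1), next='b' -> output (1, 'b'), add 'cb' as idx 5
Step 6: w='cb' (idx 5), next='b' -> output (5, 'b'), add 'cbb' as idx 6
Step 7: w='b' (idx 2), next='b' -> output (2, 'b'), add 'bb' as idx 7


Encoded: [(0, 'c'), (0, 'b'), (2, 'c'), (1, 'c'), (1, 'b'), (5, 'b'), (2, 'b')]


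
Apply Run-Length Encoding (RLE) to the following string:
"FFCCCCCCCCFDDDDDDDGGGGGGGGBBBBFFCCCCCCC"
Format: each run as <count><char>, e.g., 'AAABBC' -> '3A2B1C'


Scanning runs left to right:
  i=0: run of 'F' x 2 -> '2F'
  i=2: run of 'C' x 8 -> '8C'
  i=10: run of 'F' x 1 -> '1F'
  i=11: run of 'D' x 7 -> '7D'
  i=18: run of 'G' x 8 -> '8G'
  i=26: run of 'B' x 4 -> '4B'
  i=30: run of 'F' x 2 -> '2F'
  i=32: run of 'C' x 7 -> '7C'

RLE = 2F8C1F7D8G4B2F7C


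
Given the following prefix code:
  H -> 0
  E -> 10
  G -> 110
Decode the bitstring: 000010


Decoding step by step:
Bits 0 -> H
Bits 0 -> H
Bits 0 -> H
Bits 0 -> H
Bits 10 -> E


Decoded message: HHHHE


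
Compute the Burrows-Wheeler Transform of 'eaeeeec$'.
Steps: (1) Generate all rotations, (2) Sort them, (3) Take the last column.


Rotations (sorted):
  0: $eaeeeec -> last char: c
  1: aeeeec$e -> last char: e
  2: c$eaeeee -> last char: e
  3: eaeeeec$ -> last char: $
  4: ec$eaeee -> last char: e
  5: eec$eaee -> last char: e
  6: eeec$eae -> last char: e
  7: eeeec$ea -> last char: a


BWT = cee$eeea


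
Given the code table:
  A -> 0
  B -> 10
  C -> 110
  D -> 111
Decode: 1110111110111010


Decoding:
111 -> D
0 -> A
111 -> D
110 -> C
111 -> D
0 -> A
10 -> B


Result: DADCDAB


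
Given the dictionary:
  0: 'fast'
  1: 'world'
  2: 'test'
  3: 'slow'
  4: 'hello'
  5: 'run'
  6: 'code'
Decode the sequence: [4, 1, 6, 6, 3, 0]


Look up each index in the dictionary:
  4 -> 'hello'
  1 -> 'world'
  6 -> 'code'
  6 -> 'code'
  3 -> 'slow'
  0 -> 'fast'

Decoded: "hello world code code slow fast"


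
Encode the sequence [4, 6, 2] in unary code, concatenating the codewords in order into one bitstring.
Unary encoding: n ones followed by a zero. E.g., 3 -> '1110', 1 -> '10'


Encode each number as n ones followed by a terminating 0:
  4 -> 11110 (5 bits)
  6 -> 1111110 (7 bits)
  2 -> 110 (3 bits)
Total length = 5 + 7 + 3 = 15 bits.

Unary([4, 6, 2]) = 111101111110110 (15 bits)


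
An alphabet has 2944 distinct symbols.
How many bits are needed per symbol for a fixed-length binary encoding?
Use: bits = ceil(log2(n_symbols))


log2(2944) = 11.5236
Bracket: 2^11 = 2048 < 2944 <= 2^12 = 4096
So ceil(log2(2944)) = 12

bits = ceil(log2(2944)) = ceil(11.5236) = 12 bits


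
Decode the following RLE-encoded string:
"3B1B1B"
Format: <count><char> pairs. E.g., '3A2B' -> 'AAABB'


Expanding each <count><char> pair:
  3B -> 'BBB'
  1B -> 'B'
  1B -> 'B'

Decoded = BBBBB


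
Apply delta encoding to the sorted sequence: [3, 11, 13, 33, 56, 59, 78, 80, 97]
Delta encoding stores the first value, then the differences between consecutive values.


First value: 3
Deltas:
  11 - 3 = 8
  13 - 11 = 2
  33 - 13 = 20
  56 - 33 = 23
  59 - 56 = 3
  78 - 59 = 19
  80 - 78 = 2
  97 - 80 = 17


Delta encoded: [3, 8, 2, 20, 23, 3, 19, 2, 17]


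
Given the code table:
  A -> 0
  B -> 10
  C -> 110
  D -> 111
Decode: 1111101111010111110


Decoding:
111 -> D
110 -> C
111 -> D
10 -> B
10 -> B
111 -> D
110 -> C


Result: DCDBBDC


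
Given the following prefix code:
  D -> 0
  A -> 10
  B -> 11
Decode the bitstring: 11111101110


Decoding step by step:
Bits 11 -> B
Bits 11 -> B
Bits 11 -> B
Bits 0 -> D
Bits 11 -> B
Bits 10 -> A


Decoded message: BBBDBA


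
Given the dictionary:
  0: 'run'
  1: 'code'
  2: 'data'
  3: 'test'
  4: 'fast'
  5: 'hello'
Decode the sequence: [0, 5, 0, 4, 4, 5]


Look up each index in the dictionary:
  0 -> 'run'
  5 -> 'hello'
  0 -> 'run'
  4 -> 'fast'
  4 -> 'fast'
  5 -> 'hello'

Decoded: "run hello run fast fast hello"
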